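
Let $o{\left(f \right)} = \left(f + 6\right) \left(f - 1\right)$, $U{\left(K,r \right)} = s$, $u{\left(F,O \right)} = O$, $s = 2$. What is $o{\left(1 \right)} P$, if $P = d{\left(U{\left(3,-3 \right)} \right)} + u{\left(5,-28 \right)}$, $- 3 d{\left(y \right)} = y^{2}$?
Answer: $0$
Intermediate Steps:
$U{\left(K,r \right)} = 2$
$d{\left(y \right)} = - \frac{y^{2}}{3}$
$o{\left(f \right)} = \left(-1 + f\right) \left(6 + f\right)$ ($o{\left(f \right)} = \left(6 + f\right) \left(-1 + f\right) = \left(-1 + f\right) \left(6 + f\right)$)
$P = - \frac{88}{3}$ ($P = - \frac{2^{2}}{3} - 28 = \left(- \frac{1}{3}\right) 4 - 28 = - \frac{4}{3} - 28 = - \frac{88}{3} \approx -29.333$)
$o{\left(1 \right)} P = \left(-6 + 1^{2} + 5 \cdot 1\right) \left(- \frac{88}{3}\right) = \left(-6 + 1 + 5\right) \left(- \frac{88}{3}\right) = 0 \left(- \frac{88}{3}\right) = 0$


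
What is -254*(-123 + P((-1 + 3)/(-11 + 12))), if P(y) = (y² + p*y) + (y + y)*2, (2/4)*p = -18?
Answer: 46482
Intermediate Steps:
p = -36 (p = 2*(-18) = -36)
P(y) = y² - 32*y (P(y) = (y² - 36*y) + (y + y)*2 = (y² - 36*y) + (2*y)*2 = (y² - 36*y) + 4*y = y² - 32*y)
-254*(-123 + P((-1 + 3)/(-11 + 12))) = -254*(-123 + ((-1 + 3)/(-11 + 12))*(-32 + (-1 + 3)/(-11 + 12))) = -254*(-123 + (2/1)*(-32 + 2/1)) = -254*(-123 + (2*1)*(-32 + 2*1)) = -254*(-123 + 2*(-32 + 2)) = -254*(-123 + 2*(-30)) = -254*(-123 - 60) = -254*(-183) = 46482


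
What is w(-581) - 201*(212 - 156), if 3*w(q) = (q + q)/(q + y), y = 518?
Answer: -303746/27 ≈ -11250.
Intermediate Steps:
w(q) = 2*q/(3*(518 + q)) (w(q) = ((q + q)/(q + 518))/3 = ((2*q)/(518 + q))/3 = (2*q/(518 + q))/3 = 2*q/(3*(518 + q)))
w(-581) - 201*(212 - 156) = (2/3)*(-581)/(518 - 581) - 201*(212 - 156) = (2/3)*(-581)/(-63) - 201*56 = (2/3)*(-581)*(-1/63) - 1*11256 = 166/27 - 11256 = -303746/27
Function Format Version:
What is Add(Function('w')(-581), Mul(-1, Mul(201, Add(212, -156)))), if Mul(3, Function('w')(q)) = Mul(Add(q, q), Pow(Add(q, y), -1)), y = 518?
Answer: Rational(-303746, 27) ≈ -11250.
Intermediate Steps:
Function('w')(q) = Mul(Rational(2, 3), q, Pow(Add(518, q), -1)) (Function('w')(q) = Mul(Rational(1, 3), Mul(Add(q, q), Pow(Add(q, 518), -1))) = Mul(Rational(1, 3), Mul(Mul(2, q), Pow(Add(518, q), -1))) = Mul(Rational(1, 3), Mul(2, q, Pow(Add(518, q), -1))) = Mul(Rational(2, 3), q, Pow(Add(518, q), -1)))
Add(Function('w')(-581), Mul(-1, Mul(201, Add(212, -156)))) = Add(Mul(Rational(2, 3), -581, Pow(Add(518, -581), -1)), Mul(-1, Mul(201, Add(212, -156)))) = Add(Mul(Rational(2, 3), -581, Pow(-63, -1)), Mul(-1, Mul(201, 56))) = Add(Mul(Rational(2, 3), -581, Rational(-1, 63)), Mul(-1, 11256)) = Add(Rational(166, 27), -11256) = Rational(-303746, 27)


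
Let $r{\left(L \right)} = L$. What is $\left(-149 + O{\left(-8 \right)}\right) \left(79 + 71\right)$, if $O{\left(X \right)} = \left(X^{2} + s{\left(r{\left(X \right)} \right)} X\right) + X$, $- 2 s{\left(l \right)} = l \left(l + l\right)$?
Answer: $62850$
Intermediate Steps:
$s{\left(l \right)} = - l^{2}$ ($s{\left(l \right)} = - \frac{l \left(l + l\right)}{2} = - \frac{l 2 l}{2} = - \frac{2 l^{2}}{2} = - l^{2}$)
$O{\left(X \right)} = X + X^{2} - X^{3}$ ($O{\left(X \right)} = \left(X^{2} + - X^{2} X\right) + X = \left(X^{2} - X^{3}\right) + X = X + X^{2} - X^{3}$)
$\left(-149 + O{\left(-8 \right)}\right) \left(79 + 71\right) = \left(-149 - 8 \left(1 - 8 - \left(-8\right)^{2}\right)\right) \left(79 + 71\right) = \left(-149 - 8 \left(1 - 8 - 64\right)\right) 150 = \left(-149 - -568\right) 150 = \left(-149 + 568\right) 150 = 419 \cdot 150 = 62850$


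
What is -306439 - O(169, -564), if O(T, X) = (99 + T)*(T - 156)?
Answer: -309923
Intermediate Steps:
O(T, X) = (-156 + T)*(99 + T) (O(T, X) = (99 + T)*(-156 + T) = (-156 + T)*(99 + T))
-306439 - O(169, -564) = -306439 - (-15444 + 169² - 57*169) = -306439 - (-15444 + 28561 - 9633) = -306439 - 1*3484 = -306439 - 3484 = -309923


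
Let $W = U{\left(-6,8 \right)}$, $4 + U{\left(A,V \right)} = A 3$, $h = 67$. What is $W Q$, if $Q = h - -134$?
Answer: $-4422$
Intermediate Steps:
$U{\left(A,V \right)} = -4 + 3 A$ ($U{\left(A,V \right)} = -4 + A 3 = -4 + 3 A$)
$W = -22$ ($W = -4 + 3 \left(-6\right) = -4 - 18 = -22$)
$Q = 201$ ($Q = 67 - -134 = 67 + 134 = 201$)
$W Q = \left(-22\right) 201 = -4422$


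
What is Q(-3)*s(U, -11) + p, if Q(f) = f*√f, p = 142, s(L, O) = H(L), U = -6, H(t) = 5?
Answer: 142 - 15*I*√3 ≈ 142.0 - 25.981*I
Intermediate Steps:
s(L, O) = 5
Q(f) = f^(3/2)
Q(-3)*s(U, -11) + p = (-3)^(3/2)*5 + 142 = -3*I*√3*5 + 142 = -15*I*√3 + 142 = 142 - 15*I*√3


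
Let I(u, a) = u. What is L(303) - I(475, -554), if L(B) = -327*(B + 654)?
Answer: -313414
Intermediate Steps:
L(B) = -213858 - 327*B (L(B) = -327*(654 + B) = -213858 - 327*B)
L(303) - I(475, -554) = (-213858 - 327*303) - 1*475 = (-213858 - 99081) - 475 = -312939 - 475 = -313414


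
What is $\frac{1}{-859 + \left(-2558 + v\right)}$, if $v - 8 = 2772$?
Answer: $- \frac{1}{637} \approx -0.0015699$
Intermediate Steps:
$v = 2780$ ($v = 8 + 2772 = 2780$)
$\frac{1}{-859 + \left(-2558 + v\right)} = \frac{1}{-859 + \left(-2558 + 2780\right)} = \frac{1}{-859 + 222} = \frac{1}{-637} = - \frac{1}{637}$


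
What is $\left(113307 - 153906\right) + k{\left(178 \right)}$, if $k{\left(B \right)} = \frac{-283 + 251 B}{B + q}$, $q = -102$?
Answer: $- \frac{3041129}{76} \approx -40015.0$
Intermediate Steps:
$k{\left(B \right)} = \frac{-283 + 251 B}{-102 + B}$ ($k{\left(B \right)} = \frac{-283 + 251 B}{B - 102} = \frac{-283 + 251 B}{-102 + B}$)
$\left(113307 - 153906\right) + k{\left(178 \right)} = \left(113307 - 153906\right) + \frac{-283 + 251 \cdot 178}{-102 + 178} = -40599 + \frac{-283 + 44678}{76} = -40599 + \frac{1}{76} \cdot 44395 = -40599 + \frac{44395}{76} = - \frac{3041129}{76}$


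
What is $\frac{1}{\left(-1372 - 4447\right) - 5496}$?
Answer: $- \frac{1}{11315} \approx -8.8378 \cdot 10^{-5}$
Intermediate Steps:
$\frac{1}{\left(-1372 - 4447\right) - 5496} = \frac{1}{-5819 - 5496} = \frac{1}{-11315} = - \frac{1}{11315}$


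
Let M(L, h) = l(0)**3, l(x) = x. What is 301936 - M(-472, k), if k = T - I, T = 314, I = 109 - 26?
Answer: 301936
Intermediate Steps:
I = 83
k = 231 (k = 314 - 1*83 = 314 - 83 = 231)
M(L, h) = 0 (M(L, h) = 0**3 = 0)
301936 - M(-472, k) = 301936 - 1*0 = 301936 + 0 = 301936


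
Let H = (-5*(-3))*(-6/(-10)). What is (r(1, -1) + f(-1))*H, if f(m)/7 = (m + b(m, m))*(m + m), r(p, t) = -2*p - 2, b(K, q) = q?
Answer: 216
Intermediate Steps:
r(p, t) = -2 - 2*p
H = 9 (H = 15*(-6*(-1/10)) = 15*(3/5) = 9)
f(m) = 28*m**2 (f(m) = 7*((m + m)*(m + m)) = 7*((2*m)*(2*m)) = 7*(4*m**2) = 28*m**2)
(r(1, -1) + f(-1))*H = ((-2 - 2*1) + 28*(-1)**2)*9 = ((-2 - 2) + 28*1)*9 = (-4 + 28)*9 = 24*9 = 216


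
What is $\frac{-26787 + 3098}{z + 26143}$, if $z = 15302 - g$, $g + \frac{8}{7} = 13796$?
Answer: $- \frac{165823}{193551} \approx -0.85674$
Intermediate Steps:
$g = \frac{96564}{7}$ ($g = - \frac{8}{7} + 13796 = \frac{96564}{7} \approx 13795.0$)
$z = \frac{10550}{7}$ ($z = 15302 - \frac{96564}{7} = \frac{10550}{7} \approx 1507.1$)
$\frac{-26787 + 3098}{z + 26143} = \frac{-26787 + 3098}{\frac{10550}{7} + 26143} = - \frac{23689}{\frac{193551}{7}} = \left(-23689\right) \frac{7}{193551} = - \frac{165823}{193551}$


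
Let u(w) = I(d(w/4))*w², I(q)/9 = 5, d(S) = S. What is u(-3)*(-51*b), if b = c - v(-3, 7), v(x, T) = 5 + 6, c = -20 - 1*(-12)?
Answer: 392445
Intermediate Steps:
c = -8 (c = -20 + 12 = -8)
v(x, T) = 11
I(q) = 45 (I(q) = 9*5 = 45)
u(w) = 45*w²
b = -19 (b = -8 - 1*11 = -8 - 11 = -19)
u(-3)*(-51*b) = (45*(-3)²)*(-51*(-19)) = (45*9)*969 = 405*969 = 392445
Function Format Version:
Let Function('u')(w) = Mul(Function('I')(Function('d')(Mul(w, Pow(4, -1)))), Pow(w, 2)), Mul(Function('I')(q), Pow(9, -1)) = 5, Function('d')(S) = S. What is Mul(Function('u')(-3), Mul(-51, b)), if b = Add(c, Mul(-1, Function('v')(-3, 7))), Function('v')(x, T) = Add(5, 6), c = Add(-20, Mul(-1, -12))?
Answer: 392445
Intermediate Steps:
c = -8 (c = Add(-20, 12) = -8)
Function('v')(x, T) = 11
Function('I')(q) = 45 (Function('I')(q) = Mul(9, 5) = 45)
Function('u')(w) = Mul(45, Pow(w, 2))
b = -19 (b = Add(-8, Mul(-1, 11)) = Add(-8, -11) = -19)
Mul(Function('u')(-3), Mul(-51, b)) = Mul(Mul(45, Pow(-3, 2)), Mul(-51, -19)) = Mul(Mul(45, 9), 969) = Mul(405, 969) = 392445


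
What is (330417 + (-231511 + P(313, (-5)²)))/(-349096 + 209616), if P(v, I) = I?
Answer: -98931/139480 ≈ -0.70928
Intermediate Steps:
(330417 + (-231511 + P(313, (-5)²)))/(-349096 + 209616) = (330417 + (-231511 + (-5)²))/(-349096 + 209616) = (330417 + (-231511 + 25))/(-139480) = (330417 - 231486)*(-1/139480) = 98931*(-1/139480) = -98931/139480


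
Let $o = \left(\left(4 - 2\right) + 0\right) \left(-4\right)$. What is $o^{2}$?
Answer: $64$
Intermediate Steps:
$o = -8$ ($o = \left(\left(4 - 2\right) + 0\right) \left(-4\right) = \left(2 + 0\right) \left(-4\right) = 2 \left(-4\right) = -8$)
$o^{2} = \left(-8\right)^{2} = 64$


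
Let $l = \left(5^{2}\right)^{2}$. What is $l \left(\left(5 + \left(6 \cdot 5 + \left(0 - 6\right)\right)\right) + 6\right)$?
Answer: $21875$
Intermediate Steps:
$l = 625$ ($l = 25^{2} = 625$)
$l \left(\left(5 + \left(6 \cdot 5 + \left(0 - 6\right)\right)\right) + 6\right) = 625 \left(\left(5 + \left(6 \cdot 5 + \left(0 - 6\right)\right)\right) + 6\right) = 625 \left(\left(5 + \left(30 + \left(0 - 6\right)\right)\right) + 6\right) = 625 \left(\left(5 + \left(30 - 6\right)\right) + 6\right) = 625 \left(\left(5 + 24\right) + 6\right) = 625 \left(29 + 6\right) = 625 \cdot 35 = 21875$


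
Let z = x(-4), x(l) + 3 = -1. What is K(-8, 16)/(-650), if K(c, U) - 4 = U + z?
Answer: -8/325 ≈ -0.024615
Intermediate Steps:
x(l) = -4 (x(l) = -3 - 1 = -4)
z = -4
K(c, U) = U (K(c, U) = 4 + (U - 4) = 4 + (-4 + U) = U)
K(-8, 16)/(-650) = 16/(-650) = 16*(-1/650) = -8/325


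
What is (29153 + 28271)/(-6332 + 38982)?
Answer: 28712/16325 ≈ 1.7588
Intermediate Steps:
(29153 + 28271)/(-6332 + 38982) = 57424/32650 = 57424*(1/32650) = 28712/16325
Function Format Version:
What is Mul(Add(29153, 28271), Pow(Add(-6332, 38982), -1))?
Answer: Rational(28712, 16325) ≈ 1.7588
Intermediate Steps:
Mul(Add(29153, 28271), Pow(Add(-6332, 38982), -1)) = Mul(57424, Pow(32650, -1)) = Mul(57424, Rational(1, 32650)) = Rational(28712, 16325)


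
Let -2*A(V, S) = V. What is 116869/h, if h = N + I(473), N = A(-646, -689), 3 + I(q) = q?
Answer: 116869/793 ≈ 147.38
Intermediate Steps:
A(V, S) = -V/2
I(q) = -3 + q
N = 323 (N = -½*(-646) = 323)
h = 793 (h = 323 + (-3 + 473) = 323 + 470 = 793)
116869/h = 116869/793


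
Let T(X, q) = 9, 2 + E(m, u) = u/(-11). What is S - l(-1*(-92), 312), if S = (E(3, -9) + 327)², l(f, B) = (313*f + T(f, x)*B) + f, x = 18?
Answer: 9009840/121 ≈ 74462.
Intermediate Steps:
E(m, u) = -2 - u/11 (E(m, u) = -2 + u/(-11) = -2 + u*(-1/11) = -2 - u/11)
l(f, B) = 9*B + 314*f (l(f, B) = (313*f + 9*B) + f = (9*B + 313*f) + f = 9*B + 314*f)
S = 12845056/121 (S = ((-2 - 1/11*(-9)) + 327)² = ((-2 + 9/11) + 327)² = (-13/11 + 327)² = (3584/11)² = 12845056/121 ≈ 1.0616e+5)
S - l(-1*(-92), 312) = 12845056/121 - (9*312 + 314*(-1*(-92))) = 12845056/121 - (2808 + 314*92) = 12845056/121 - (2808 + 28888) = 12845056/121 - 1*31696 = 12845056/121 - 31696 = 9009840/121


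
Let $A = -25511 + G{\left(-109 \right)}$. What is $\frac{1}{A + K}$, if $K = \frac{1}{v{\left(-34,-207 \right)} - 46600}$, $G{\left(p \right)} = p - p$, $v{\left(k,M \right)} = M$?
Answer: $- \frac{46807}{1194093378} \approx -3.9199 \cdot 10^{-5}$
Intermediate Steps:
$G{\left(p \right)} = 0$
$K = - \frac{1}{46807}$ ($K = \frac{1}{-207 - 46600} = \frac{1}{-46807} = - \frac{1}{46807} \approx -2.1364 \cdot 10^{-5}$)
$A = -25511$ ($A = -25511 + 0 = -25511$)
$\frac{1}{A + K} = \frac{1}{-25511 - \frac{1}{46807}} = \frac{1}{- \frac{1194093378}{46807}} = - \frac{46807}{1194093378}$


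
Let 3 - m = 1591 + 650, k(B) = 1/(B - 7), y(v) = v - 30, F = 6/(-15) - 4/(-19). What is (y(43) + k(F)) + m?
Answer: -1519770/683 ≈ -2225.1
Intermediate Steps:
F = -18/95 (F = 6*(-1/15) - 4*(-1/19) = -⅖ + 4/19 = -18/95 ≈ -0.18947)
y(v) = -30 + v
k(B) = 1/(-7 + B)
m = -2238 (m = 3 - (1591 + 650) = 3 - 1*2241 = 3 - 2241 = -2238)
(y(43) + k(F)) + m = ((-30 + 43) + 1/(-7 - 18/95)) - 2238 = (13 + 1/(-683/95)) - 2238 = (13 - 95/683) - 2238 = 8784/683 - 2238 = -1519770/683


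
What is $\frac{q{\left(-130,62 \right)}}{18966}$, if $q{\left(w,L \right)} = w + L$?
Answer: $- \frac{34}{9483} \approx -0.0035854$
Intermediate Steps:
$q{\left(w,L \right)} = L + w$
$\frac{q{\left(-130,62 \right)}}{18966} = \frac{62 - 130}{18966} = \left(-68\right) \frac{1}{18966} = - \frac{34}{9483}$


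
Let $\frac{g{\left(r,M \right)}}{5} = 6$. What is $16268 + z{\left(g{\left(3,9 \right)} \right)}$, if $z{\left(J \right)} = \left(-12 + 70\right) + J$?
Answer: $16356$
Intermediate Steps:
$g{\left(r,M \right)} = 30$ ($g{\left(r,M \right)} = 5 \cdot 6 = 30$)
$z{\left(J \right)} = 58 + J$
$16268 + z{\left(g{\left(3,9 \right)} \right)} = 16268 + \left(58 + 30\right) = 16268 + 88 = 16356$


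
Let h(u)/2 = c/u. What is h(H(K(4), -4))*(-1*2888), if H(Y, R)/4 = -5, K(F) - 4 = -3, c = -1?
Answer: -1444/5 ≈ -288.80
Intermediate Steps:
K(F) = 1 (K(F) = 4 - 3 = 1)
H(Y, R) = -20 (H(Y, R) = 4*(-5) = -20)
h(u) = -2/u (h(u) = 2*(-1/u) = -2/u)
h(H(K(4), -4))*(-1*2888) = (-2/(-20))*(-1*2888) = -2*(-1/20)*(-2888) = (⅒)*(-2888) = -1444/5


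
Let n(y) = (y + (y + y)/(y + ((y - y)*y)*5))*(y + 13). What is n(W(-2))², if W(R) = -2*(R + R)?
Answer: 44100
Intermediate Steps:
W(R) = -4*R
n(y) = (2 + y)*(13 + y) (n(y) = (y + (2*y)/(y + (0*y)*5))*(13 + y) = (y + (2*y)/(y + 0*5))*(13 + y) = (y + (2*y)/(y + 0))*(13 + y) = (y + (2*y)/y)*(13 + y) = (y + 2)*(13 + y) = (2 + y)*(13 + y))
n(W(-2))² = (26 + (-4*(-2))² + 15*(-4*(-2)))² = (26 + 8² + 15*8)² = (26 + 64 + 120)² = 210² = 44100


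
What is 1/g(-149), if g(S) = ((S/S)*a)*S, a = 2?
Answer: -1/298 ≈ -0.0033557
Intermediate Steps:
g(S) = 2*S (g(S) = ((S/S)*2)*S = (1*2)*S = 2*S)
1/g(-149) = 1/(2*(-149)) = 1/(-298) = -1/298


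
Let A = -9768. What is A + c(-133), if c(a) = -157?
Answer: -9925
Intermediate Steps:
A + c(-133) = -9768 - 157 = -9925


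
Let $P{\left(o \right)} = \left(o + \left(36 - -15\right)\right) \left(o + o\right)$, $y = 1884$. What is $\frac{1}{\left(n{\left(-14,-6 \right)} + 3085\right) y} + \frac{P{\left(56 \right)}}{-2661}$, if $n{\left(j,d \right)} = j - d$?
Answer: $- \frac{23157353417}{5141999316} \approx -4.5036$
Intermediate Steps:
$P{\left(o \right)} = 2 o \left(51 + o\right)$ ($P{\left(o \right)} = \left(o + \left(36 + 15\right)\right) 2 o = \left(o + 51\right) 2 o = \left(51 + o\right) 2 o = 2 o \left(51 + o\right)$)
$\frac{1}{\left(n{\left(-14,-6 \right)} + 3085\right) y} + \frac{P{\left(56 \right)}}{-2661} = \frac{1}{\left(\left(-14 - -6\right) + 3085\right) 1884} + \frac{2 \cdot 56 \left(51 + 56\right)}{-2661} = \frac{1}{\left(-14 + 6\right) + 3085} \cdot \frac{1}{1884} + 2 \cdot 56 \cdot 107 \left(- \frac{1}{2661}\right) = \frac{1}{-8 + 3085} \cdot \frac{1}{1884} + 11984 \left(- \frac{1}{2661}\right) = \frac{1}{3077} \cdot \frac{1}{1884} - \frac{11984}{2661} = \frac{1}{5797068} - \frac{11984}{2661} = - \frac{23157353417}{5141999316}$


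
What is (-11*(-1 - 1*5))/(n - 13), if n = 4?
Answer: -22/3 ≈ -7.3333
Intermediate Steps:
(-11*(-1 - 1*5))/(n - 13) = (-11*(-1 - 1*5))/(4 - 13) = -11*(-1 - 5)/(-9) = -11*(-6)*(-⅑) = 66*(-⅑) = -22/3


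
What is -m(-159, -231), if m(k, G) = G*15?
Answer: 3465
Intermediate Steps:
m(k, G) = 15*G
-m(-159, -231) = -15*(-231) = -1*(-3465) = 3465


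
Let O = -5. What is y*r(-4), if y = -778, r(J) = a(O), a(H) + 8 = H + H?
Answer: 14004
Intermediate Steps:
a(H) = -8 + 2*H (a(H) = -8 + (H + H) = -8 + 2*H)
r(J) = -18 (r(J) = -8 + 2*(-5) = -8 - 10 = -18)
y*r(-4) = -778*(-18) = 14004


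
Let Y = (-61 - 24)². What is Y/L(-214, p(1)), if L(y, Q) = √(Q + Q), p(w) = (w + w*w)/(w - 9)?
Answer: -7225*I*√2 ≈ -10218.0*I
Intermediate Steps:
p(w) = (w + w²)/(-9 + w)
L(y, Q) = √2*√Q (L(y, Q) = √(2*Q) = √2*√Q)
Y = 7225 (Y = (-85)² = 7225)
Y/L(-214, p(1)) = 7225/((√2*√(1*(1 + 1)/(-9 + 1)))) = 7225/((√2*√(1*2/(-8)))) = 7225/((√2*√(1*(-⅛)*2))) = 7225/((√2*√(-¼))) = 7225/((√2*(I/2))) = 7225/((I*√2/2)) = 7225*(-I*√2) = -7225*I*√2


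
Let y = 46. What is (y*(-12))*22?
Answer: -12144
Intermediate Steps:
(y*(-12))*22 = (46*(-12))*22 = -552*22 = -12144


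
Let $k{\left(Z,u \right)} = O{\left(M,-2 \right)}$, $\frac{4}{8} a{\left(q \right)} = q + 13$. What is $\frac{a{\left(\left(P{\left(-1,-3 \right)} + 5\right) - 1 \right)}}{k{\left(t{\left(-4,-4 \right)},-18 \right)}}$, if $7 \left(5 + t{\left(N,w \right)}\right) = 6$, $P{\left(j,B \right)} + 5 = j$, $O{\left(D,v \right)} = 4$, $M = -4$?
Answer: $\frac{11}{2} \approx 5.5$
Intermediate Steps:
$P{\left(j,B \right)} = -5 + j$
$a{\left(q \right)} = 26 + 2 q$ ($a{\left(q \right)} = 2 \left(q + 13\right) = 2 \left(13 + q\right) = 26 + 2 q$)
$t{\left(N,w \right)} = - \frac{29}{7}$ ($t{\left(N,w \right)} = -5 + \frac{1}{7} \cdot 6 = -5 + \frac{6}{7} = - \frac{29}{7}$)
$k{\left(Z,u \right)} = 4$
$\frac{a{\left(\left(P{\left(-1,-3 \right)} + 5\right) - 1 \right)}}{k{\left(t{\left(-4,-4 \right)},-18 \right)}} = \frac{26 + 2 \left(\left(\left(-5 - 1\right) + 5\right) - 1\right)}{4} = \frac{26 + 2 \left(\left(-6 + 5\right) - 1\right)}{4} = \frac{26 + 2 \left(-1 - 1\right)}{4} = \frac{26 + 2 \left(-2\right)}{4} = \frac{26 - 4}{4} = \frac{1}{4} \cdot 22 = \frac{11}{2}$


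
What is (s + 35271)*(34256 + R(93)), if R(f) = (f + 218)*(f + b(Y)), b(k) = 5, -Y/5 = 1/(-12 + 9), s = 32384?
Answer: 4379578770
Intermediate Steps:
Y = 5/3 (Y = -5/(-12 + 9) = -5/(-3) = -5*(-⅓) = 5/3 ≈ 1.6667)
R(f) = (5 + f)*(218 + f) (R(f) = (f + 218)*(f + 5) = (218 + f)*(5 + f) = (5 + f)*(218 + f))
(s + 35271)*(34256 + R(93)) = (32384 + 35271)*(34256 + (1090 + 93² + 223*93)) = 67655*(34256 + (1090 + 8649 + 20739)) = 67655*(34256 + 30478) = 67655*64734 = 4379578770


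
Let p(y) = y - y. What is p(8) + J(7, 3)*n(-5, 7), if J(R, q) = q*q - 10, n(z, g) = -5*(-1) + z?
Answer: 0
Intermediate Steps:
n(z, g) = 5 + z
J(R, q) = -10 + q² (J(R, q) = q² - 10 = -10 + q²)
p(y) = 0
p(8) + J(7, 3)*n(-5, 7) = 0 + (-10 + 3²)*(5 - 5) = 0 + (-10 + 9)*0 = 0 - 1*0 = 0 + 0 = 0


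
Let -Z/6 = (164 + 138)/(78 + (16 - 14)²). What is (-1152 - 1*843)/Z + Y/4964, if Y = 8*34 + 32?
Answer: 33858817/374782 ≈ 90.343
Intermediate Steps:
Y = 304 (Y = 272 + 32 = 304)
Z = -906/41 (Z = -6*(164 + 138)/(78 + (16 - 14)²) = -1812/(78 + 2²) = -1812/(78 + 4) = -1812/82 = -6*151/41 = -906/41 ≈ -22.098)
(-1152 - 1*843)/Z + Y/4964 = (-1152 - 1*843)/(-906/41) + 304/4964 = (-1152 - 843)*(-41/906) + 304*(1/4964) = -1995*(-41/906) + 76/1241 = 27265/302 + 76/1241 = 33858817/374782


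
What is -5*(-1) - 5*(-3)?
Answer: 20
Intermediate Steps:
-5*(-1) - 5*(-3) = 5 + 15 = 20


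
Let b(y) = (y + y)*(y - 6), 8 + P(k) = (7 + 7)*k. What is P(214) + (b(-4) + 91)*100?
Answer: 20088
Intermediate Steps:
P(k) = -8 + 14*k (P(k) = -8 + (7 + 7)*k = -8 + 14*k)
b(y) = 2*y*(-6 + y) (b(y) = (2*y)*(-6 + y) = 2*y*(-6 + y))
P(214) + (b(-4) + 91)*100 = (-8 + 14*214) + (2*(-4)*(-6 - 4) + 91)*100 = (-8 + 2996) + (2*(-4)*(-10) + 91)*100 = 2988 + (80 + 91)*100 = 2988 + 171*100 = 2988 + 17100 = 20088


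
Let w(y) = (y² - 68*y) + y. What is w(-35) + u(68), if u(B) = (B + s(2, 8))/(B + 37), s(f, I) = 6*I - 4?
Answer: 53566/15 ≈ 3571.1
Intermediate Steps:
s(f, I) = -4 + 6*I
u(B) = (44 + B)/(37 + B) (u(B) = (B + (-4 + 6*8))/(B + 37) = (B + (-4 + 48))/(37 + B) = (B + 44)/(37 + B) = (44 + B)/(37 + B))
w(y) = y² - 67*y
w(-35) + u(68) = -35*(-67 - 35) + (44 + 68)/(37 + 68) = -35*(-102) + 112/105 = 3570 + (1/105)*112 = 3570 + 16/15 = 53566/15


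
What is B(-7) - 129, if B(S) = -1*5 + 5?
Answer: -129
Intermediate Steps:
B(S) = 0 (B(S) = -5 + 5 = 0)
B(-7) - 129 = 0 - 129 = -129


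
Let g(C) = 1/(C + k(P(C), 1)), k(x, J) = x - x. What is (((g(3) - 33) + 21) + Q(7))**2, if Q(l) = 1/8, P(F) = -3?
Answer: 76729/576 ≈ 133.21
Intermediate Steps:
k(x, J) = 0
g(C) = 1/C (g(C) = 1/(C + 0) = 1/C)
Q(l) = 1/8
(((g(3) - 33) + 21) + Q(7))**2 = (((1/3 - 33) + 21) + 1/8)**2 = ((-98/3 + 21) + 1/8)**2 = (-35/3 + 1/8)**2 = (-277/24)**2 = 76729/576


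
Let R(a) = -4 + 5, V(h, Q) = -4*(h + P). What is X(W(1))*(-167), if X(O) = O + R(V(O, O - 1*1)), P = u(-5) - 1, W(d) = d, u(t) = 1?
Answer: -334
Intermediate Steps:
P = 0 (P = 1 - 1 = 0)
V(h, Q) = -4*h (V(h, Q) = -4*(h + 0) = -4*h)
R(a) = 1
X(O) = 1 + O (X(O) = O + 1 = 1 + O)
X(W(1))*(-167) = (1 + 1)*(-167) = 2*(-167) = -334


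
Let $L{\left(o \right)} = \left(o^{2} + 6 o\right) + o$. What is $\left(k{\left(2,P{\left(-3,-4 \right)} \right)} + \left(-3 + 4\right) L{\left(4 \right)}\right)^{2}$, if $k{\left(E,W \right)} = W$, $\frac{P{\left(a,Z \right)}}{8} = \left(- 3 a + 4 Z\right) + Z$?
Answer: $1936$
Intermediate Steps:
$L{\left(o \right)} = o^{2} + 7 o$
$P{\left(a,Z \right)} = - 24 a + 40 Z$ ($P{\left(a,Z \right)} = 8 \left(\left(- 3 a + 4 Z\right) + Z\right) = 8 \left(- 3 a + 5 Z\right) = - 24 a + 40 Z$)
$\left(k{\left(2,P{\left(-3,-4 \right)} \right)} + \left(-3 + 4\right) L{\left(4 \right)}\right)^{2} = \left(\left(\left(-24\right) \left(-3\right) + 40 \left(-4\right)\right) + \left(-3 + 4\right) 4 \left(7 + 4\right)\right)^{2} = \left(\left(72 - 160\right) + 1 \cdot 4 \cdot 11\right)^{2} = \left(-88 + 1 \cdot 44\right)^{2} = \left(-88 + 44\right)^{2} = \left(-44\right)^{2} = 1936$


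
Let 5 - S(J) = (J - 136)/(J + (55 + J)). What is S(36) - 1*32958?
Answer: -4184931/127 ≈ -32952.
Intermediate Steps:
S(J) = 5 - (-136 + J)/(55 + 2*J) (S(J) = 5 - (J - 136)/(J + (55 + J)) = 5 - (-136 + J)/(55 + 2*J))
S(36) - 1*32958 = 3*(137 + 3*36)/(55 + 2*36) - 1*32958 = 3*(137 + 108)/(55 + 72) - 32958 = 3*245/127 - 32958 = 3*(1/127)*245 - 32958 = 735/127 - 32958 = -4184931/127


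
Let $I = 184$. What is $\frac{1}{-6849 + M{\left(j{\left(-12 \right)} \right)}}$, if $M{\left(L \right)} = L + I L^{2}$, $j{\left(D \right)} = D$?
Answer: $\frac{1}{19635} \approx 5.0929 \cdot 10^{-5}$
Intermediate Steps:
$M{\left(L \right)} = L + 184 L^{2}$
$\frac{1}{-6849 + M{\left(j{\left(-12 \right)} \right)}} = \frac{1}{-6849 - 12 \left(1 + 184 \left(-12\right)\right)} = \frac{1}{-6849 - 12 \left(1 - 2208\right)} = \frac{1}{-6849 - -26484} = \frac{1}{-6849 + 26484} = \frac{1}{19635}$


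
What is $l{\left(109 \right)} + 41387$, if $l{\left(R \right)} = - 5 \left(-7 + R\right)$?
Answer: $40877$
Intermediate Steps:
$l{\left(R \right)} = 35 - 5 R$
$l{\left(109 \right)} + 41387 = \left(35 - 545\right) + 41387 = -510 + 41387 = 40877$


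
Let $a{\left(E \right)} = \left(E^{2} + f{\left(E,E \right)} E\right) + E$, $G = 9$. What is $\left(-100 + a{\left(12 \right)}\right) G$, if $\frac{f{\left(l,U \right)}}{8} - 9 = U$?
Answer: $18648$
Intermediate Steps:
$f{\left(l,U \right)} = 72 + 8 U$
$a{\left(E \right)} = E + E^{2} + E \left(72 + 8 E\right)$ ($a{\left(E \right)} = \left(E^{2} + \left(72 + 8 E\right) E\right) + E = \left(E^{2} + E \left(72 + 8 E\right)\right) + E = E + E^{2} + E \left(72 + 8 E\right)$)
$\left(-100 + a{\left(12 \right)}\right) G = \left(-100 + 12 \left(73 + 9 \cdot 12\right)\right) 9 = \left(-100 + 12 \left(73 + 108\right)\right) 9 = \left(-100 + 12 \cdot 181\right) 9 = \left(-100 + 2172\right) 9 = 2072 \cdot 9 = 18648$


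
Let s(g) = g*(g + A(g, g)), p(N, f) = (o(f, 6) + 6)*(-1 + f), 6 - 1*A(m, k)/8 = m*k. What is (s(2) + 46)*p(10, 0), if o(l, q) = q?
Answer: -984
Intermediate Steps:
A(m, k) = 48 - 8*k*m (A(m, k) = 48 - 8*m*k = 48 - 8*k*m)
p(N, f) = -12 + 12*f (p(N, f) = (6 + 6)*(-1 + f) = 12*(-1 + f) = -12 + 12*f)
s(g) = g*(48 + g - 8*g²) (s(g) = g*(g + (48 - 8*g*g)) = g*(g + (48 - 8*g²)) = g*(48 + g - 8*g²))
(s(2) + 46)*p(10, 0) = (2*(48 + 2 - 8*2²) + 46)*(-12 + 12*0) = (2*(48 + 2 - 8*4) + 46)*(-12 + 0) = (2*(48 + 2 - 32) + 46)*(-12) = (2*18 + 46)*(-12) = (36 + 46)*(-12) = 82*(-12) = -984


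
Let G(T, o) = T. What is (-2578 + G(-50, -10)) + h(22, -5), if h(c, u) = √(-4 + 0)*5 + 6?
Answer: -2622 + 10*I ≈ -2622.0 + 10.0*I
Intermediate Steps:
h(c, u) = 6 + 10*I (h(c, u) = √(-4)*5 + 6 = (2*I)*5 + 6 = 10*I + 6 = 6 + 10*I)
(-2578 + G(-50, -10)) + h(22, -5) = (-2578 - 50) + (6 + 10*I) = -2628 + (6 + 10*I) = -2622 + 10*I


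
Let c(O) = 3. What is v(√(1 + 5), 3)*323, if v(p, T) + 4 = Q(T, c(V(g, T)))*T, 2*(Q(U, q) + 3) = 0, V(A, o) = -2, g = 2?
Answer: -4199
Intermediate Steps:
Q(U, q) = -3 (Q(U, q) = -3 + (½)*0 = -3 + 0 = -3)
v(p, T) = -4 - 3*T
v(√(1 + 5), 3)*323 = (-4 - 3*3)*323 = (-4 - 9)*323 = -13*323 = -4199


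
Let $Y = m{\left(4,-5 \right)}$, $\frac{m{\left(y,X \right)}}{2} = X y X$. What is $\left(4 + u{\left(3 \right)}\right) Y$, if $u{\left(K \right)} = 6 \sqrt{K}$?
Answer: $800 + 1200 \sqrt{3} \approx 2878.5$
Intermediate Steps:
$m{\left(y,X \right)} = 2 y X^{2}$ ($m{\left(y,X \right)} = 2 X y X = 2 y X^{2}$)
$Y = 200$ ($Y = 2 \cdot 4 \left(-5\right)^{2} = 2 \cdot 4 \cdot 25 = 200$)
$\left(4 + u{\left(3 \right)}\right) Y = \left(4 + 6 \sqrt{3}\right) 200 = 800 + 1200 \sqrt{3}$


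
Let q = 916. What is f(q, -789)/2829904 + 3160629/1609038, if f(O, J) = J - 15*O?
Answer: 495605496473/252967948464 ≈ 1.9592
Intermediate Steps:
f(q, -789)/2829904 + 3160629/1609038 = (-789 - 15*916)/2829904 + 3160629/1609038 = (-789 - 13740)*(1/2829904) + 3160629*(1/1609038) = -14529*1/2829904 + 351181/178782 = -14529/2829904 + 351181/178782 = 495605496473/252967948464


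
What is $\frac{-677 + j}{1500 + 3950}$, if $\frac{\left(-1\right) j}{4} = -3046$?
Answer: $\frac{11507}{5450} \approx 2.1114$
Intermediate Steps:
$j = 12184$ ($j = \left(-4\right) \left(-3046\right) = 12184$)
$\frac{-677 + j}{1500 + 3950} = \frac{-677 + 12184}{1500 + 3950} = \frac{11507}{5450}$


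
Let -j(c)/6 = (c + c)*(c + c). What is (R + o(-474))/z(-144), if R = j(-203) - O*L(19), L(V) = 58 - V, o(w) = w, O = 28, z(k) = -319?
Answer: 34158/11 ≈ 3105.3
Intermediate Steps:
j(c) = -24*c² (j(c) = -6*(c + c)*(c + c) = -6*2*c*2*c = -24*c²)
R = -990108 (R = -24*(-203)² - 28*(58 - 1*19) = -24*41209 - 28*(58 - 19) = -989016 - 28*39 = -989016 - 1*1092 = -989016 - 1092 = -990108)
(R + o(-474))/z(-144) = (-990108 - 474)/(-319) = -990582*(-1/319) = 34158/11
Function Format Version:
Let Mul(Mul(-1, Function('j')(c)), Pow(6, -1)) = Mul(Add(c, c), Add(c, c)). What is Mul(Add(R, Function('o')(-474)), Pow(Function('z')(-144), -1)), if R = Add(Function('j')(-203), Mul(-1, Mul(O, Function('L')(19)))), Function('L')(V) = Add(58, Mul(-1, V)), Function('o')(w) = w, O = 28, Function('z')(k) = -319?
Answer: Rational(34158, 11) ≈ 3105.3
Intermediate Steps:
Function('j')(c) = Mul(-24, Pow(c, 2)) (Function('j')(c) = Mul(-6, Mul(Add(c, c), Add(c, c))) = Mul(-6, Mul(Mul(2, c), Mul(2, c))) = Mul(-6, Mul(4, Pow(c, 2))) = Mul(-24, Pow(c, 2)))
R = -990108 (R = Add(Mul(-24, Pow(-203, 2)), Mul(-1, Mul(28, Add(58, Mul(-1, 19))))) = Add(Mul(-24, 41209), Mul(-1, Mul(28, Add(58, -19)))) = Add(-989016, Mul(-1, Mul(28, 39))) = Add(-989016, Mul(-1, 1092)) = Add(-989016, -1092) = -990108)
Mul(Add(R, Function('o')(-474)), Pow(Function('z')(-144), -1)) = Mul(Add(-990108, -474), Pow(-319, -1)) = Mul(-990582, Rational(-1, 319)) = Rational(34158, 11)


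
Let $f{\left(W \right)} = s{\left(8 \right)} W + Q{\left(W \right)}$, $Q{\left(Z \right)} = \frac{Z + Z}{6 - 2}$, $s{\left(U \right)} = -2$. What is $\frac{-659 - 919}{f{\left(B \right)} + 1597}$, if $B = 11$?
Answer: $- \frac{3156}{3161} \approx -0.99842$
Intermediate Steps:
$Q{\left(Z \right)} = \frac{Z}{2}$ ($Q{\left(Z \right)} = \frac{2 Z}{4} = 2 Z \frac{1}{4} = \frac{Z}{2}$)
$f{\left(W \right)} = - \frac{3 W}{2}$ ($f{\left(W \right)} = - 2 W + \frac{W}{2} = - \frac{3 W}{2}$)
$\frac{-659 - 919}{f{\left(B \right)} + 1597} = \frac{-659 - 919}{\left(- \frac{3}{2}\right) 11 + 1597} = - \frac{1578}{- \frac{33}{2} + 1597} = - \frac{1578}{\frac{3161}{2}} = \left(-1578\right) \frac{2}{3161} = - \frac{3156}{3161}$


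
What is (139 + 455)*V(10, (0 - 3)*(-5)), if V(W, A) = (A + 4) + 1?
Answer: 11880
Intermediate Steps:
V(W, A) = 5 + A (V(W, A) = (4 + A) + 1 = 5 + A)
(139 + 455)*V(10, (0 - 3)*(-5)) = (139 + 455)*(5 + (0 - 3)*(-5)) = 594*(5 - 3*(-5)) = 594*(5 + 15) = 594*20 = 11880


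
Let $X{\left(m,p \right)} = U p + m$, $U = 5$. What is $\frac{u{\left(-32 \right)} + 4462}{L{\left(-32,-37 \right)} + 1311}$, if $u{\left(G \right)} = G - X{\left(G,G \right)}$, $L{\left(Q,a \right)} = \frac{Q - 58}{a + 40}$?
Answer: $\frac{4622}{1281} \approx 3.6081$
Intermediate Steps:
$X{\left(m,p \right)} = m + 5 p$ ($X{\left(m,p \right)} = 5 p + m = m + 5 p$)
$L{\left(Q,a \right)} = \frac{-58 + Q}{40 + a}$
$u{\left(G \right)} = - 5 G$ ($u{\left(G \right)} = G - \left(G + 5 G\right) = G - 6 G = - 5 G$)
$\frac{u{\left(-32 \right)} + 4462}{L{\left(-32,-37 \right)} + 1311} = \frac{\left(-5\right) \left(-32\right) + 4462}{\frac{-58 - 32}{40 - 37} + 1311} = \frac{160 + 4462}{\frac{1}{3} \left(-90\right) + 1311} = \frac{4622}{\frac{1}{3} \left(-90\right) + 1311} = \frac{4622}{-30 + 1311} = \frac{4622}{1281}$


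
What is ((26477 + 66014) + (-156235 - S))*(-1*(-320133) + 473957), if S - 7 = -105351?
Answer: 33034144000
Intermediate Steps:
S = -105344 (S = 7 - 105351 = -105344)
((26477 + 66014) + (-156235 - S))*(-1*(-320133) + 473957) = ((26477 + 66014) + (-156235 - 1*(-105344)))*(-1*(-320133) + 473957) = (92491 + (-156235 + 105344))*(320133 + 473957) = (92491 - 50891)*794090 = 41600*794090 = 33034144000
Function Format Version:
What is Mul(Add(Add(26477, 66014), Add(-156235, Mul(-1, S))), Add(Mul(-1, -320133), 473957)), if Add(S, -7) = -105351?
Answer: 33034144000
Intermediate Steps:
S = -105344 (S = Add(7, -105351) = -105344)
Mul(Add(Add(26477, 66014), Add(-156235, Mul(-1, S))), Add(Mul(-1, -320133), 473957)) = Mul(Add(Add(26477, 66014), Add(-156235, Mul(-1, -105344))), Add(Mul(-1, -320133), 473957)) = Mul(Add(92491, Add(-156235, 105344)), Add(320133, 473957)) = Mul(Add(92491, -50891), 794090) = Mul(41600, 794090) = 33034144000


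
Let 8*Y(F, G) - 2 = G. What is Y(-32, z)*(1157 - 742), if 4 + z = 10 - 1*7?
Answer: 415/8 ≈ 51.875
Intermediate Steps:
z = -1 (z = -4 + (10 - 1*7) = -4 + (10 - 7) = -4 + 3 = -1)
Y(F, G) = ¼ + G/8
Y(-32, z)*(1157 - 742) = (¼ + (⅛)*(-1))*(1157 - 742) = (¼ - ⅛)*415 = (⅛)*415 = 415/8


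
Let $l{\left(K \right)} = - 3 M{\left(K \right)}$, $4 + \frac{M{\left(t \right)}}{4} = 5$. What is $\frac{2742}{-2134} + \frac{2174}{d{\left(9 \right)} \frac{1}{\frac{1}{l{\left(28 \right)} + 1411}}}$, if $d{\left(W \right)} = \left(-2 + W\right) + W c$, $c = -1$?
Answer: $- \frac{3077858}{1492733} \approx -2.0619$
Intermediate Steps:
$M{\left(t \right)} = 4$ ($M{\left(t \right)} = -16 + 4 \cdot 5 = -16 + 20 = 4$)
$l{\left(K \right)} = -12$ ($l{\left(K \right)} = \left(-3\right) 4 = -12$)
$d{\left(W \right)} = -2$ ($d{\left(W \right)} = \left(-2 + W\right) + W \left(-1\right) = \left(-2 + W\right) - W = -2$)
$\frac{2742}{-2134} + \frac{2174}{d{\left(9 \right)} \frac{1}{\frac{1}{l{\left(28 \right)} + 1411}}} = \frac{2742}{-2134} + \frac{2174}{\left(-2\right) \frac{1}{\frac{1}{-12 + 1411}}} = 2742 \left(- \frac{1}{2134}\right) + \frac{2174}{\left(-2\right) \frac{1}{\frac{1}{1399}}} = - \frac{1371}{1067} + \frac{2174}{\left(-2\right) \frac{1}{\frac{1}{1399}}} = - \frac{1371}{1067} + \frac{2174}{\left(-2\right) 1399} = - \frac{1371}{1067} + \frac{2174}{-2798} = - \frac{1371}{1067} + 2174 \left(- \frac{1}{2798}\right) = - \frac{1371}{1067} - \frac{1087}{1399} = - \frac{3077858}{1492733}$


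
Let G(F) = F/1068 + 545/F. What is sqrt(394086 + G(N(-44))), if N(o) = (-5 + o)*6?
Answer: 2*sqrt(344149602207)/1869 ≈ 627.76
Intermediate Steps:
N(o) = -30 + 6*o
G(F) = 545/F + F/1068 (G(F) = F*(1/1068) + 545/F = F/1068 + 545/F = 545/F + F/1068)
sqrt(394086 + G(N(-44))) = sqrt(394086 + (545/(-30 + 6*(-44)) + (-30 + 6*(-44))/1068)) = sqrt(394086 + (545/(-30 - 264) + (-30 - 264)/1068)) = sqrt(394086 + (545/(-294) + (1/1068)*(-294))) = sqrt(394086 + (545*(-1/294) - 49/178)) = sqrt(394086 + (-545/294 - 49/178)) = sqrt(394086 - 27854/13083) = sqrt(5155799284/13083) = 2*sqrt(344149602207)/1869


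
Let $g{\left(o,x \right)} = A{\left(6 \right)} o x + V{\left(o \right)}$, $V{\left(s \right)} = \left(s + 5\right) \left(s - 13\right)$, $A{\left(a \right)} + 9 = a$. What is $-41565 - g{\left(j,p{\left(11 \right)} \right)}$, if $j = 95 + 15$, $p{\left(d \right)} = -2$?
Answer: $-53380$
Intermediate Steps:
$A{\left(a \right)} = -9 + a$
$j = 110$
$V{\left(s \right)} = \left(-13 + s\right) \left(5 + s\right)$ ($V{\left(s \right)} = \left(5 + s\right) \left(-13 + s\right) = \left(-13 + s\right) \left(5 + s\right)$)
$g{\left(o,x \right)} = -65 + o^{2} - 8 o - 3 o x$ ($g{\left(o,x \right)} = \left(-9 + 6\right) o x - \left(65 - o^{2} + 8 o\right) = - 3 o x - \left(65 - o^{2} + 8 o\right) = -65 + o^{2} - 8 o - 3 o x$)
$-41565 - g{\left(j,p{\left(11 \right)} \right)} = -41565 - \left(-65 + 110^{2} - 880 - 330 \left(-2\right)\right) = -41565 - \left(-65 + 12100 - 880 + 660\right) = -41565 - 11815 = -53380$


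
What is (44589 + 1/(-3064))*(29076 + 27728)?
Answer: 1940150489695/766 ≈ 2.5328e+9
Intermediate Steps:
(44589 + 1/(-3064))*(29076 + 27728) = (44589 - 1/3064)*56804 = (136620695/3064)*56804 = 1940150489695/766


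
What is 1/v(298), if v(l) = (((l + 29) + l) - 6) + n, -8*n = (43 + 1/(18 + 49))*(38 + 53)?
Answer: 268/34761 ≈ 0.0077098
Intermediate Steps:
n = -131131/268 (n = -(43 + 1/(18 + 49))*(38 + 53)/8 = -(43 + 1/67)*91/8 = -1441*91/268 = -⅛*262262/67 = -131131/268 ≈ -489.29)
v(l) = -124967/268 + 2*l (v(l) = (((l + 29) + l) - 6) - 131131/268 = (((29 + l) + l) - 6) - 131131/268 = ((29 + 2*l) - 6) - 131131/268 = (23 + 2*l) - 131131/268 = -124967/268 + 2*l)
1/v(298) = 1/(-124967/268 + 2*298) = 1/(-124967/268 + 596) = 1/(34761/268) = 268/34761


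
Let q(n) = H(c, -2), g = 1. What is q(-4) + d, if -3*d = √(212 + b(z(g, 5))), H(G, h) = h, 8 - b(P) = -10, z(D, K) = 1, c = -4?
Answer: -2 - √230/3 ≈ -7.0553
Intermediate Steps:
b(P) = 18 (b(P) = 8 - 1*(-10) = 8 + 10 = 18)
q(n) = -2
d = -√230/3 (d = -√(212 + 18)/3 = -√230/3 ≈ -5.0553)
q(-4) + d = -2 - √230/3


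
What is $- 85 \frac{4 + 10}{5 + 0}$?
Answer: $-238$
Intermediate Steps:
$- 85 \frac{4 + 10}{5 + 0} = - 85 \cdot \frac{14}{5} = - 85 \cdot 14 \cdot \frac{1}{5} = \left(-85\right) \frac{14}{5} = -238$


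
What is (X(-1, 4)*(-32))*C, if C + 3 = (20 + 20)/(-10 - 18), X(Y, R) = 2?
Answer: 1984/7 ≈ 283.43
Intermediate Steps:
C = -31/7 (C = -3 + (20 + 20)/(-10 - 18) = -3 + 40/(-28) = -3 + 40*(-1/28) = -3 - 10/7 = -31/7 ≈ -4.4286)
(X(-1, 4)*(-32))*C = (2*(-32))*(-31/7) = -64*(-31/7) = 1984/7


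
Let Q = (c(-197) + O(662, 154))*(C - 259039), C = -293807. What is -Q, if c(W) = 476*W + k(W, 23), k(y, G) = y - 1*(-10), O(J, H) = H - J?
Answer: -52225703082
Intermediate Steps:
k(y, G) = 10 + y (k(y, G) = y + 10 = 10 + y)
c(W) = 10 + 477*W (c(W) = 476*W + (10 + W) = 10 + 477*W)
Q = 52225703082 (Q = ((10 + 477*(-197)) + (154 - 1*662))*(-293807 - 259039) = ((10 - 93969) + (154 - 662))*(-552846) = (-93959 - 508)*(-552846) = -94467*(-552846) = 52225703082)
-Q = -1*52225703082 = -52225703082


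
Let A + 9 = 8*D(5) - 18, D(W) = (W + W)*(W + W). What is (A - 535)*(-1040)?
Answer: -247520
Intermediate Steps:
D(W) = 4*W**2 (D(W) = (2*W)*(2*W) = 4*W**2)
A = 773 (A = -9 + (8*(4*5**2) - 18) = -9 + (8*(4*25) - 18) = -9 + (8*100 - 18) = -9 + (800 - 18) = -9 + 782 = 773)
(A - 535)*(-1040) = (773 - 535)*(-1040) = 238*(-1040) = -247520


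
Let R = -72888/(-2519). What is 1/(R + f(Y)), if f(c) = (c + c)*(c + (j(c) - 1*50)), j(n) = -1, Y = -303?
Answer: 2519/540458844 ≈ 4.6609e-6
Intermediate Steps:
R = 72888/2519 (R = -72888*(-1/2519) = 72888/2519 ≈ 28.935)
f(c) = 2*c*(-51 + c) (f(c) = (c + c)*(c + (-1 - 1*50)) = (2*c)*(c + (-1 - 50)) = (2*c)*(c - 51) = (2*c)*(-51 + c) = 2*c*(-51 + c))
1/(R + f(Y)) = 1/(72888/2519 + 2*(-303)*(-51 - 303)) = 1/(72888/2519 + 2*(-303)*(-354)) = 1/(72888/2519 + 214524) = 1/(540458844/2519) = 2519/540458844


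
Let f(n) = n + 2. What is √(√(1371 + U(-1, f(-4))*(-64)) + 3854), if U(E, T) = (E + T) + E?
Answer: √(3854 + √1627) ≈ 62.405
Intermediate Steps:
f(n) = 2 + n
U(E, T) = T + 2*E
√(√(1371 + U(-1, f(-4))*(-64)) + 3854) = √(√(1371 + ((2 - 4) + 2*(-1))*(-64)) + 3854) = √(√(1371 + (-2 - 2)*(-64)) + 3854) = √(√(1371 - 4*(-64)) + 3854) = √(√(1371 + 256) + 3854) = √(√1627 + 3854) = √(3854 + √1627)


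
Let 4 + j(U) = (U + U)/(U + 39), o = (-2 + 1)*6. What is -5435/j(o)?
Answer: 59785/48 ≈ 1245.5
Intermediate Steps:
o = -6 (o = -1*6 = -6)
j(U) = -4 + 2*U/(39 + U) (j(U) = -4 + (U + U)/(U + 39) = -4 + (2*U)/(39 + U) = -4 + 2*U/(39 + U))
-5435/j(o) = -5435*(39 - 6)/(2*(-78 - 1*(-6))) = -5435*33/(2*(-78 + 6)) = -5435/(2*(1/33)*(-72)) = -5435/(-48/11) = -5435*(-11/48) = 59785/48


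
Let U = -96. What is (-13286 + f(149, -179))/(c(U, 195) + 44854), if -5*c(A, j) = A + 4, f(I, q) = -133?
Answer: -67095/224362 ≈ -0.29905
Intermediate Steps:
c(A, j) = -4/5 - A/5 (c(A, j) = -(A + 4)/5 = -(4 + A)/5 = -4/5 - A/5)
(-13286 + f(149, -179))/(c(U, 195) + 44854) = (-13286 - 133)/((-4/5 - 1/5*(-96)) + 44854) = -13419/((-4/5 + 96/5) + 44854) = -13419/(92/5 + 44854) = -13419/224362/5 = -13419*5/224362 = -67095/224362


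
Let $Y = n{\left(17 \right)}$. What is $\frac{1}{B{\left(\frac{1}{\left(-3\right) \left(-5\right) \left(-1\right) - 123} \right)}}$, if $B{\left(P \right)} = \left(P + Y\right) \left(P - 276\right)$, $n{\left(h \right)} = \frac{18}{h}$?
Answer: $- \frac{323748}{93965563} \approx -0.0034454$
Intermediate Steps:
$Y = \frac{18}{17} \approx 1.0588$
$B{\left(P \right)} = \left(-276 + P\right) \left(\frac{18}{17} + P\right)$ ($B{\left(P \right)} = \left(P + \frac{18}{17}\right) \left(P - 276\right) = \left(\frac{18}{17} + P\right) \left(-276 + P\right) = \left(-276 + P\right) \left(\frac{18}{17} + P\right)$)
$\frac{1}{B{\left(\frac{1}{\left(-3\right) \left(-5\right) \left(-1\right) - 123} \right)}} = \frac{1}{- \frac{4968}{17} + \left(\frac{1}{\left(-3\right) \left(-5\right) \left(-1\right) - 123}\right)^{2} - \frac{4674}{17 \left(\left(-3\right) \left(-5\right) \left(-1\right) - 123\right)}} = \frac{1}{- \frac{4968}{17} + \left(\frac{1}{15 \left(-1\right) - 123}\right)^{2} - \frac{4674}{17 \left(15 \left(-1\right) - 123\right)}} = \frac{1}{- \frac{4968}{17} + \left(\frac{1}{-15 - 123}\right)^{2} - \frac{4674}{17 \left(-15 - 123\right)}} = \frac{1}{- \frac{4968}{17} + \left(\frac{1}{-138}\right)^{2} - \frac{4674}{17 \left(-138\right)}} = \frac{1}{- \frac{4968}{17} + \left(- \frac{1}{138}\right)^{2} - - \frac{779}{391}} = \frac{1}{- \frac{4968}{17} + \frac{1}{19044} + \frac{779}{391}} = \frac{1}{- \frac{93965563}{323748}} = - \frac{323748}{93965563}$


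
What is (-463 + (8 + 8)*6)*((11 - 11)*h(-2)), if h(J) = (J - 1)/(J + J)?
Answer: 0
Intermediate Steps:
h(J) = (-1 + J)/(2*J) (h(J) = (-1 + J)/((2*J)) = (-1 + J)*(1/(2*J)) = (-1 + J)/(2*J))
(-463 + (8 + 8)*6)*((11 - 11)*h(-2)) = (-463 + (8 + 8)*6)*((11 - 11)*((1/2)*(-1 - 2)/(-2))) = (-463 + 16*6)*(0*((1/2)*(-1/2)*(-3))) = (-463 + 96)*(0*(3/4)) = -367*0 = 0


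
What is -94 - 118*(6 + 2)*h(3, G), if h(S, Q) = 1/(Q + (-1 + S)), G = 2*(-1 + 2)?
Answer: -330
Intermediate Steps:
G = 2 (G = 2*1 = 2)
h(S, Q) = 1/(-1 + Q + S)
-94 - 118*(6 + 2)*h(3, G) = -94 - 118*(6 + 2)/(-1 + 2 + 3) = -94 - 944/4 = -94 - 118*2 = -94 - 236 = -330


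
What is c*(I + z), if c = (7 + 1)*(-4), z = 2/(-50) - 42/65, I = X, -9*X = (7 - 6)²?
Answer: 74624/2925 ≈ 25.512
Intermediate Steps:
X = -⅑ (X = -(7 - 6)²/9 = -⅑*1² = -⅑*1 = -⅑ ≈ -0.11111)
I = -⅑ ≈ -0.11111
z = -223/325 (z = 2*(-1/50) - 42*1/65 = -1/25 - 42/65 = -223/325 ≈ -0.68615)
c = -32 (c = 8*(-4) = -32)
c*(I + z) = -32*(-⅑ - 223/325) = -32*(-2332/2925) = 74624/2925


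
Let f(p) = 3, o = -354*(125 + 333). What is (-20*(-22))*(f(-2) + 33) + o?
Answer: -146292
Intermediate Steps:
o = -162132 (o = -354*458 = -162132)
(-20*(-22))*(f(-2) + 33) + o = (-20*(-22))*(3 + 33) - 162132 = 440*36 - 162132 = 15840 - 162132 = -146292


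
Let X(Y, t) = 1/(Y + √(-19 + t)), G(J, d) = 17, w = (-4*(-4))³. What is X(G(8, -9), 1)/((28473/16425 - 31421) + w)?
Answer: -93075/45925629388 + 16425*I*√2/45925629388 ≈ -2.0266e-6 + 5.0578e-7*I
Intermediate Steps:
w = 4096 (w = 16³ = 4096)
X(G(8, -9), 1)/((28473/16425 - 31421) + w) = 1/((17 + √(-19 + 1))*((28473/16425 - 31421) + 4096)) = 1/((17 + √(-18))*((28473*(1/16425) - 31421) + 4096)) = 1/((17 + 3*I*√2)*((9491/5475 - 31421) + 4096)) = 1/((17 + 3*I*√2)*(-172020484/5475 + 4096)) = 1/((17 + 3*I*√2)*(-149594884/5475)) = -5475/149594884/(17 + 3*I*√2) = -5475/(149594884*(17 + 3*I*√2))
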